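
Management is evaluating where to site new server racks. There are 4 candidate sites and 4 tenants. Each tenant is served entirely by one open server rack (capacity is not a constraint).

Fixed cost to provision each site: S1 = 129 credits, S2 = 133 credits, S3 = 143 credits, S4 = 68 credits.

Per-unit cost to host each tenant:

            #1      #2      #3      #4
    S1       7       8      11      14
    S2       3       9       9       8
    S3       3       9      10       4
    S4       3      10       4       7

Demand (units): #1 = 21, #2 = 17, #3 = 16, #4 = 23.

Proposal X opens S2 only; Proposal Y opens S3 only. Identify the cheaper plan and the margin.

Proposal Y is cheaper by 66.

Proposal X: {S2}: #1→S2 3·21=63, #2→S2 9·17=153, #3→S2 9·16=144, #4→S2 8·23=184. Service 544; fixed 133; total 677.
Proposal Y: {S3}: #1→S3 3·21=63, #2→S3 9·17=153, #3→S3 10·16=160, #4→S3 4·23=92. Service 468; fixed 143; total 611.
Difference: |677 − 611| = 66.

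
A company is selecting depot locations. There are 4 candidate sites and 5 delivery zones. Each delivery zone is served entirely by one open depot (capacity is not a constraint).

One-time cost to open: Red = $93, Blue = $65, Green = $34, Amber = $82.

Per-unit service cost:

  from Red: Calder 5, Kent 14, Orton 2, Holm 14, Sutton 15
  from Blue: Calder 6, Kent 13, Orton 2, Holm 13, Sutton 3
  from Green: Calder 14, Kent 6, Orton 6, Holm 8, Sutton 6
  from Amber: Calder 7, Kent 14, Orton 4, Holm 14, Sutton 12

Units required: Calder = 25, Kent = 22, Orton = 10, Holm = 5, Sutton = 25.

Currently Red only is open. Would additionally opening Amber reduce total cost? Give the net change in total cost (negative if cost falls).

No — net change +7 (cost rises by 7).

Current service cost with {Red}: 898.
Adding Amber: each delivery zone re-picks its cheapest; new service cost 823, saving 75.
Extra fixed cost: 82. Net change = 82 − 75 = 7.
(Totals: 991 → 998.)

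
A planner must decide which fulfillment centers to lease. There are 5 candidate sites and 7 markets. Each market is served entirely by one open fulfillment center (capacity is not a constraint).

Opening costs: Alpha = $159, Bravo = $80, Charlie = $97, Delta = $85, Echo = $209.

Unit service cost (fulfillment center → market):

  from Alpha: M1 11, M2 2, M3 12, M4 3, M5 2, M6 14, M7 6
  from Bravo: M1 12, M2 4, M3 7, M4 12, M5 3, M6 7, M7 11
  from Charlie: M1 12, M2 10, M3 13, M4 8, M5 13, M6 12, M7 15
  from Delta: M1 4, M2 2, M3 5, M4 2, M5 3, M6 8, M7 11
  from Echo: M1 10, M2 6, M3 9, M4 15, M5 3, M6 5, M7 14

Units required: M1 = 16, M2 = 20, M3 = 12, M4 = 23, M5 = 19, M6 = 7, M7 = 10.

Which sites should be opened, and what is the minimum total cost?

Open Delta only; minimum total cost 518.

For any fixed open set, each market goes to its cheapest open site; total = fixed + service.
{Delta}: M1→Delta 4·16=64, M2→Delta 2·20=40, M3→Delta 5·12=60, M4→Delta 2·23=46, M5→Delta 3·19=57, M6→Delta 8·7=56, M7→Delta 11·10=110. Service 433; fixed 85; total 518.
{Bravo, Delta}: M1→Delta 4·16=64, M2→Delta 2·20=40, M3→Delta 5·12=60, M4→Delta 2·23=46, M5→Bravo 3·19=57, M6→Bravo 7·7=49, M7→Bravo 11·10=110. Service 426; fixed 165; total 591.
{Alpha, Delta}: M1→Delta 4·16=64, M2→Alpha 2·20=40, M3→Delta 5·12=60, M4→Delta 2·23=46, M5→Alpha 2·19=38, M6→Delta 8·7=56, M7→Alpha 6·10=60. Service 364; fixed 244; total 608.
{Alpha, Bravo, Charlie, Delta, Echo}: M1→Delta 4·16=64, M2→Alpha 2·20=40, M3→Delta 5·12=60, M4→Delta 2·23=46, M5→Alpha 2·19=38, M6→Echo 5·7=35, M7→Alpha 6·10=60. Service 343; fixed 630; total 973.
No other subset beats 518.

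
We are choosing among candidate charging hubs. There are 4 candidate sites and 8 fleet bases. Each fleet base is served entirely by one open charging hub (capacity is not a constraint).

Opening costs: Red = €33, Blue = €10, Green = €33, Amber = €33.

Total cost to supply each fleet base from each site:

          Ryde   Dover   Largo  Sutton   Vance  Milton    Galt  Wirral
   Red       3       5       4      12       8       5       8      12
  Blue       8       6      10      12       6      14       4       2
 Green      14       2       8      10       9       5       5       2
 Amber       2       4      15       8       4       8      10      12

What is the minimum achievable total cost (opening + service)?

Minimum total cost: 72

For any fixed open set, each fleet base goes to its cheapest open site; total = fixed + service.
{Blue}: Ryde→Blue 8, Dover→Blue 6, Largo→Blue 10, Sutton→Blue 12, Vance→Blue 6, Milton→Blue 14, Galt→Blue 4, Wirral→Blue 2. Service 62; fixed 10; total 72.
{Red, Blue}: service 41 + fixed 43 = 84
{Blue, Amber}: Ryde→Amber 2, Dover→Amber 4, Largo→Blue 10, Sutton→Amber 8, Vance→Amber 4, Milton→Amber 8, Galt→Blue 4, Wirral→Blue 2. Service 42; fixed 43; total 85.
{Red, Blue, Green, Amber}: service 31 + fixed 109 = 140
(All 15 nonempty subsets were checked; Blue only is lowest.)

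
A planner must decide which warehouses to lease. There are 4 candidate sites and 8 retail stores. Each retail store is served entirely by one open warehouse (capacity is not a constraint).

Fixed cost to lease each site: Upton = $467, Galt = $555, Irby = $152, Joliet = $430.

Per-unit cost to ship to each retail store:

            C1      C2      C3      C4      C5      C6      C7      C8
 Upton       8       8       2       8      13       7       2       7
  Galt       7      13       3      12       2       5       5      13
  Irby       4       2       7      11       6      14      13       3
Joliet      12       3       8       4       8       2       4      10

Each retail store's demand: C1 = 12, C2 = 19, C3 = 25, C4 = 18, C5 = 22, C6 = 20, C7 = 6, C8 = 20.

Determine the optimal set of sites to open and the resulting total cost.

Open Irby only; minimum total cost 1161.

For any fixed open set, each retail store goes to its cheapest open site; total = fixed + service.
{Irby}: C1→Irby 4·12=48, C2→Irby 2·19=38, C3→Irby 7·25=175, C4→Irby 11·18=198, C5→Irby 6·22=132, C6→Irby 14·20=280, C7→Irby 13·6=78, C8→Irby 3·20=60. Service 1009; fixed 152; total 1161.
{Irby, Joliet}: service 589 + fixed 582 = 1171
{Upton, Irby}: C1→Irby 4·12=48, C2→Irby 2·19=38, C3→Upton 2·25=50, C4→Upton 8·18=144, C5→Irby 6·22=132, C6→Upton 7·20=140, C7→Upton 2·6=12, C8→Irby 3·20=60. Service 624; fixed 619; total 1243.
{Upton, Galt, Irby, Joliet}: C1→Irby 4·12=48, C2→Irby 2·19=38, C3→Upton 2·25=50, C4→Joliet 4·18=72, C5→Galt 2·22=44, C6→Joliet 2·20=40, C7→Upton 2·6=12, C8→Irby 3·20=60. Service 364; fixed 1604; total 1968.
(All 15 nonempty subsets were checked; Irby only is lowest.)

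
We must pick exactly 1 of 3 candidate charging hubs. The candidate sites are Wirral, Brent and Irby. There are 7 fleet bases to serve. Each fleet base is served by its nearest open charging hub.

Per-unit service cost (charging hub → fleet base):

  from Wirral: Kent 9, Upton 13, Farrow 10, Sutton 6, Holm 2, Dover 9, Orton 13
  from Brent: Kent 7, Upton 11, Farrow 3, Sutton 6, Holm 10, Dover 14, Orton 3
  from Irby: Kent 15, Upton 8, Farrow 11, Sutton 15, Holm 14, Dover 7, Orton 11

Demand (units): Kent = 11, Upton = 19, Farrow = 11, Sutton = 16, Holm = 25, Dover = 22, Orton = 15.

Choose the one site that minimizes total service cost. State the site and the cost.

With exactly 1 open, each fleet base uses its cheapest among the chosen.
{Wirral}: Kent→Wirral 9·11=99, Upton→Wirral 13·19=247, Farrow→Wirral 10·11=110, Sutton→Wirral 6·16=96, Holm→Wirral 2·25=50, Dover→Wirral 9·22=198, Orton→Wirral 13·15=195. Service cost 995.
{Brent}: service cost 1018
{Irby}: service cost 1347
Among all 3 size-1 choices, {Wirral} is lowest.

Choose Wirral only; total service cost 995.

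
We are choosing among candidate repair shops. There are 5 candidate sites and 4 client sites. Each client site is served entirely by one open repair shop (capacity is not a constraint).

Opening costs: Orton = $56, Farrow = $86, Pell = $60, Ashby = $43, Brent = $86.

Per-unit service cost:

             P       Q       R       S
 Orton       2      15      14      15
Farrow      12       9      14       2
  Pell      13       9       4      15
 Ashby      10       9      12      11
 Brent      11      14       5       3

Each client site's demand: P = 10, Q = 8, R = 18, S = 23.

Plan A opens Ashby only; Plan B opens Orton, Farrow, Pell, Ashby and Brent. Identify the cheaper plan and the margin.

Plan B is cheaper by 143.

Plan A: {Ashby}: P→Ashby 10·10=100, Q→Ashby 9·8=72, R→Ashby 12·18=216, S→Ashby 11·23=253. Service 641; fixed 43; total 684.
Plan B: {Orton, Farrow, Pell, Ashby, Brent}: P→Orton 2·10=20, Q→Farrow 9·8=72, R→Pell 4·18=72, S→Farrow 2·23=46. Service 210; fixed 331; total 541.
Difference: |684 − 541| = 143.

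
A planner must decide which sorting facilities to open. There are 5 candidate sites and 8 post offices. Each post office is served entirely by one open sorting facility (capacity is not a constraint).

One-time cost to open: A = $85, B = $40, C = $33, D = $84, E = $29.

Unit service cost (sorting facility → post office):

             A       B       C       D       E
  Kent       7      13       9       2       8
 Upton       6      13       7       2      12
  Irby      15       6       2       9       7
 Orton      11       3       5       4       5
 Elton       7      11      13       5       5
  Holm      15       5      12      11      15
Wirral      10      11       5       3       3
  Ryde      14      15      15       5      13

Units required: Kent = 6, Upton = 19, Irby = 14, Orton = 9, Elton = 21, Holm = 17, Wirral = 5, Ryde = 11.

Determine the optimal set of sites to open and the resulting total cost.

For any fixed open set, each post office goes to its cheapest open site; total = fixed + service.
{B, C, D}: Kent→D 2·6=12, Upton→D 2·19=38, Irby→C 2·14=28, Orton→B 3·9=27, Elton→D 5·21=105, Holm→B 5·17=85, Wirral→D 3·5=15, Ryde→D 5·11=55. Service 365; fixed 157; total 522.
{B, D}: Kent→D 2·6=12, Upton→D 2·19=38, Irby→B 6·14=84, Orton→B 3·9=27, Elton→D 5·21=105, Holm→B 5·17=85, Wirral→D 3·5=15, Ryde→D 5·11=55. Service 421; fixed 124; total 545.
{B, C, D, E}: service 365 + fixed 186 = 551
{A, B, C, D, E}: service 365 + fixed 271 = 636
No other subset beats 522.

Open B, C and D; minimum total cost 522.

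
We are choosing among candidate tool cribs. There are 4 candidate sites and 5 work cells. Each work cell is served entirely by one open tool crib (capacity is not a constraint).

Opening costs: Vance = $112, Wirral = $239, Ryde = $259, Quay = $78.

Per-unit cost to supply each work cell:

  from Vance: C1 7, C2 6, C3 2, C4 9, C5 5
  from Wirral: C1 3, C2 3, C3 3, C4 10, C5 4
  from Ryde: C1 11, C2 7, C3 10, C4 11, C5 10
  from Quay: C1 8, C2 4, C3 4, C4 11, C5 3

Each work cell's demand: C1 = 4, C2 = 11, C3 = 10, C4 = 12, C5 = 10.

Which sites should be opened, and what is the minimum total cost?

Open Quay only; minimum total cost 356.

For any fixed open set, each work cell goes to its cheapest open site; total = fixed + service.
{Quay}: C1→Quay 8·4=32, C2→Quay 4·11=44, C3→Quay 4·10=40, C4→Quay 11·12=132, C5→Quay 3·10=30. Service 278; fixed 78; total 356.
{Vance}: service 272 + fixed 112 = 384
{Vance, Quay}: service 230 + fixed 190 = 420
{Vance, Wirral, Ryde, Quay}: service 203 + fixed 688 = 891
No other subset beats 356.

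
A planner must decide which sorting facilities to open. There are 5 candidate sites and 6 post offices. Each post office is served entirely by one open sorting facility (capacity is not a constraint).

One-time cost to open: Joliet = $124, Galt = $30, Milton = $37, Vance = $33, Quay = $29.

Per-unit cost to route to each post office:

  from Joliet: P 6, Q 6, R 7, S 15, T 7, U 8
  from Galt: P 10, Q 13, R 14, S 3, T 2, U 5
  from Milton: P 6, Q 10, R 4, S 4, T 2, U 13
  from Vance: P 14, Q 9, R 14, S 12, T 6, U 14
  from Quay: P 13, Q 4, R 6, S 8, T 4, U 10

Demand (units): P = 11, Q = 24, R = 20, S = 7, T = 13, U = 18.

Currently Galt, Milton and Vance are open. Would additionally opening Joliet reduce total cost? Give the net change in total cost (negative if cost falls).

Current service cost with {Galt, Milton, Vance}: 499.
Adding Joliet: each post office re-picks its cheapest; new service cost 427, saving 72.
Extra fixed cost: 124. Net change = 124 − 72 = 52.
(Totals: 599 → 651.)

No — net change +52 (cost rises by 52).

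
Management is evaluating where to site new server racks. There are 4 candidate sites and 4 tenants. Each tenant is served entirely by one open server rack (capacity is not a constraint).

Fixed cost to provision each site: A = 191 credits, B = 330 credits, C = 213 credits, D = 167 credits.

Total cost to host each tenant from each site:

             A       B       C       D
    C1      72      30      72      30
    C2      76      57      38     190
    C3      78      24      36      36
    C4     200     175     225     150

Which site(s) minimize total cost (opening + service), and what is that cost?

Open D only; minimum total cost 573.

For any fixed open set, each tenant goes to its cheapest open site; total = fixed + service.
{D}: C1→D 30, C2→D 190, C3→D 36, C4→D 150. Service 406; fixed 167; total 573.
{C}: service 371 + fixed 213 = 584
{B}: C1→B 30, C2→B 57, C3→B 24, C4→B 175. Service 286; fixed 330; total 616.
{A, B, C, D}: C1→B 30, C2→C 38, C3→B 24, C4→D 150. Service 242; fixed 901; total 1143.
No other subset beats 573.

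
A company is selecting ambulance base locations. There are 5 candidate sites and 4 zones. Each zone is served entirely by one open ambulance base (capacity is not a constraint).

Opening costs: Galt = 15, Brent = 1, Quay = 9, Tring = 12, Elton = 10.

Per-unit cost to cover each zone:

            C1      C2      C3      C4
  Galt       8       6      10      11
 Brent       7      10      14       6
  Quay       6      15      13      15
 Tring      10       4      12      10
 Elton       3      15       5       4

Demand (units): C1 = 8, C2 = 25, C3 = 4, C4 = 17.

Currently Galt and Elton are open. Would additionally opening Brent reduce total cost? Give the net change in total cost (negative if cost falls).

Current service cost with {Galt, Elton}: 262.
Adding Brent: each zone re-picks its cheapest; new service cost 262, saving 0.
Extra fixed cost: 1. Net change = 1 − 0 = 1.
(Totals: 287 → 288.)

No — net change +1 (cost rises by 1).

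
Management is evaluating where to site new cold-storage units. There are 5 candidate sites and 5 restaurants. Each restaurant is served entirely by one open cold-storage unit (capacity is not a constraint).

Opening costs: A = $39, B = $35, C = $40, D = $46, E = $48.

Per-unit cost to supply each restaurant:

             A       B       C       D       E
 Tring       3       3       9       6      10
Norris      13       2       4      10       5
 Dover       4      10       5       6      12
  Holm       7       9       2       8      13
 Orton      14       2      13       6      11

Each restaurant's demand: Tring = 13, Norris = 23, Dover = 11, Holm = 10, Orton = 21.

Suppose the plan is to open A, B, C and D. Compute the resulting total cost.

Each restaurant is assigned to its cheapest site among the open ones.
{A, B, C, D}: Tring→A 3·13=39, Norris→B 2·23=46, Dover→A 4·11=44, Holm→C 2·10=20, Orton→B 2·21=42. Service 191; fixed 160; total 351.

Total cost: 351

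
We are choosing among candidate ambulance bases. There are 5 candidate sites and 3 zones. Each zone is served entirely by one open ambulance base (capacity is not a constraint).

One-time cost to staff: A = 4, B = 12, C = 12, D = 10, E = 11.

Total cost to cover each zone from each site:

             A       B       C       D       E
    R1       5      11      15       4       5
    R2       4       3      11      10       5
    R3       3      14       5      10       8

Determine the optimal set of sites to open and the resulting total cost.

Open A only; minimum total cost 16.

For any fixed open set, each zone goes to its cheapest open site; total = fixed + service.
{A}: R1→A 5, R2→A 4, R3→A 3. Service 12; fixed 4; total 16.
{A, D}: service 11 + fixed 14 = 25
{A, B}: service 11 + fixed 16 = 27
{A, B, C, D, E}: service 10 + fixed 49 = 59
No other subset beats 16.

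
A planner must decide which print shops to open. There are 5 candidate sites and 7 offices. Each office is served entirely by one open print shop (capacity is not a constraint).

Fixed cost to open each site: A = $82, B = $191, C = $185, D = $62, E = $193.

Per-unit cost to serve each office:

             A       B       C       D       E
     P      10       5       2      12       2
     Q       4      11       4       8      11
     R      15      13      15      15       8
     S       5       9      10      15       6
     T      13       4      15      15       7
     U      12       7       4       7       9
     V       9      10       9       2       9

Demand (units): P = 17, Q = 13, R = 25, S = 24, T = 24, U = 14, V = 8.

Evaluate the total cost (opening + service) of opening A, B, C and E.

Total cost: 1281

Each office is assigned to its cheapest site among the open ones.
{A, B, C, E}: P→C 2·17=34, Q→A 4·13=52, R→E 8·25=200, S→A 5·24=120, T→B 4·24=96, U→C 4·14=56, V→A 9·8=72. Service 630; fixed 651; total 1281.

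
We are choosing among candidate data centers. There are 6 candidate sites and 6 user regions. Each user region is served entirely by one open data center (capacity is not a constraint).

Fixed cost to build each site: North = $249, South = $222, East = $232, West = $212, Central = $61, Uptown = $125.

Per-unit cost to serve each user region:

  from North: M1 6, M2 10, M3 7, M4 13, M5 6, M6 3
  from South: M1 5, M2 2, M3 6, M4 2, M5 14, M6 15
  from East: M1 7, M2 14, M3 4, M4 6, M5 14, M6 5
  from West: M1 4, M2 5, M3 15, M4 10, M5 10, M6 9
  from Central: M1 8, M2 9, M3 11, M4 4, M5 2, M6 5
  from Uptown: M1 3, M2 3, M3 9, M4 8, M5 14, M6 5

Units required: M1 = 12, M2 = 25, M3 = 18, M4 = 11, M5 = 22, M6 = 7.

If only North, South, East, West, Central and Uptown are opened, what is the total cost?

Total cost: 1346

Each user region is assigned to its cheapest site among the open ones.
{North, South, East, West, Central, Uptown}: M1→Uptown 3·12=36, M2→South 2·25=50, M3→East 4·18=72, M4→South 2·11=22, M5→Central 2·22=44, M6→North 3·7=21. Service 245; fixed 1101; total 1346.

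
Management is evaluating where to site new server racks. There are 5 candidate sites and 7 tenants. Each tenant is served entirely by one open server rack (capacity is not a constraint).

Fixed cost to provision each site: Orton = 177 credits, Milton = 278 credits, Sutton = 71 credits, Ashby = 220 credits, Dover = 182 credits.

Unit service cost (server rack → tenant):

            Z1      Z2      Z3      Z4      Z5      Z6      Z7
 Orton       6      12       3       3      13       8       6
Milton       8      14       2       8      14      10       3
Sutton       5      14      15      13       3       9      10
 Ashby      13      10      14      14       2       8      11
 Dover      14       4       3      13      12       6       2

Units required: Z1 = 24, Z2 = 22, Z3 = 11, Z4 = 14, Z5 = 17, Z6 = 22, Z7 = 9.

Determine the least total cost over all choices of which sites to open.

For any fixed open set, each tenant goes to its cheapest open site; total = fixed + service.
{Sutton, Dover}: Z1→Sutton 5·24=120, Z2→Dover 4·22=88, Z3→Dover 3·11=33, Z4→Sutton 13·14=182, Z5→Sutton 3·17=51, Z6→Dover 6·22=132, Z7→Dover 2·9=18. Service 624; fixed 253; total 877.
{Orton, Sutton, Dover}: Z1→Sutton 5·24=120, Z2→Dover 4·22=88, Z3→Orton 3·11=33, Z4→Orton 3·14=42, Z5→Sutton 3·17=51, Z6→Dover 6·22=132, Z7→Dover 2·9=18. Service 484; fixed 430; total 914.
{Orton, Sutton}: service 740 + fixed 248 = 988
{Orton, Milton, Sutton, Ashby, Dover}: Z1→Sutton 5·24=120, Z2→Dover 4·22=88, Z3→Milton 2·11=22, Z4→Orton 3·14=42, Z5→Ashby 2·17=34, Z6→Dover 6·22=132, Z7→Dover 2·9=18. Service 456; fixed 928; total 1384.
No other subset beats 877.

Minimum total cost: 877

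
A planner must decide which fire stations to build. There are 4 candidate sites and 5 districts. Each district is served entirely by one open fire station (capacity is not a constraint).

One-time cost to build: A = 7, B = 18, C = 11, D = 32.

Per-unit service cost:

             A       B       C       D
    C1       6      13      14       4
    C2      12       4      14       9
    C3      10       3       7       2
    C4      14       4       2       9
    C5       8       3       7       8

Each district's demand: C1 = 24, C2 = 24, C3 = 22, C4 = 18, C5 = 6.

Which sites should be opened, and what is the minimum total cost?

For any fixed open set, each district goes to its cheapest open site; total = fixed + service.
{B, C, D}: C1→D 4·24=96, C2→B 4·24=96, C3→D 2·22=44, C4→C 2·18=36, C5→B 3·6=18. Service 290; fixed 61; total 351.
{A, B, C, D}: C1→D 4·24=96, C2→B 4·24=96, C3→D 2·22=44, C4→C 2·18=36, C5→B 3·6=18. Service 290; fixed 68; total 358.
{B, D}: service 326 + fixed 50 = 376
{A}: C1→A 6·24=144, C2→A 12·24=288, C3→A 10·22=220, C4→A 14·18=252, C5→A 8·6=48. Service 952; fixed 7; total 959.
(All 15 nonempty subsets were checked; B, C and D is lowest.)

Open B, C and D; minimum total cost 351.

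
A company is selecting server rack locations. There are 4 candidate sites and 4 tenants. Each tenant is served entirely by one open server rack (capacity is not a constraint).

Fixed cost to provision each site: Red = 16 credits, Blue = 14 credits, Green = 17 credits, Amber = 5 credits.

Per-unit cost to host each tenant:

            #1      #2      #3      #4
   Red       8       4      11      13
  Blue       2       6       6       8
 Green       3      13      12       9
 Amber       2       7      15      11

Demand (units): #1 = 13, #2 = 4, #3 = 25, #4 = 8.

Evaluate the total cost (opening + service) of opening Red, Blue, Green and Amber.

Each tenant is assigned to its cheapest site among the open ones.
{Red, Blue, Green, Amber}: #1→Blue 2·13=26, #2→Red 4·4=16, #3→Blue 6·25=150, #4→Blue 8·8=64. Service 256; fixed 52; total 308.

Total cost: 308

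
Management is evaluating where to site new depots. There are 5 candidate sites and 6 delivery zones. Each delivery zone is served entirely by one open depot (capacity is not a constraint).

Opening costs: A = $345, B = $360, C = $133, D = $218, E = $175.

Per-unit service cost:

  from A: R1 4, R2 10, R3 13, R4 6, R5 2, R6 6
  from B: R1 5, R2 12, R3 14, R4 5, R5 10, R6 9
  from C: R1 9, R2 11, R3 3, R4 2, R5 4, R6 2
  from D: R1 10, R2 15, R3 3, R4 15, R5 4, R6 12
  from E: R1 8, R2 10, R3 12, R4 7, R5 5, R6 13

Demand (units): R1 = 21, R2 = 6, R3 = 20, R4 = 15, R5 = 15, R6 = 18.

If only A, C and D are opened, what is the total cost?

Each delivery zone is assigned to its cheapest site among the open ones.
{A, C, D}: R1→A 4·21=84, R2→A 10·6=60, R3→C 3·20=60, R4→C 2·15=30, R5→A 2·15=30, R6→C 2·18=36. Service 300; fixed 696; total 996.

Total cost: 996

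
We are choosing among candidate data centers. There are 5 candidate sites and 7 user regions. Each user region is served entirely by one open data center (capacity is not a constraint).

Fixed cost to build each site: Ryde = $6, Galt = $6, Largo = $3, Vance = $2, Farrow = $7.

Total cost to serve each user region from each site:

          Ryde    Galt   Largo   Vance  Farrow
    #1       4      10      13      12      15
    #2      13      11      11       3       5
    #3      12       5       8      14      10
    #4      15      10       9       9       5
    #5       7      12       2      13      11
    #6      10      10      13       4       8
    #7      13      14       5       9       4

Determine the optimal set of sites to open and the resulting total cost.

For any fixed open set, each user region goes to its cheapest open site; total = fixed + service.
{Ryde, Largo, Vance}: #1→Ryde 4, #2→Vance 3, #3→Largo 8, #4→Largo 9, #5→Largo 2, #6→Vance 4, #7→Largo 5. Service 35; fixed 11; total 46.
{Ryde, Largo, Vance, Farrow}: #1→Ryde 4, #2→Vance 3, #3→Largo 8, #4→Farrow 5, #5→Largo 2, #6→Vance 4, #7→Farrow 4. Service 30; fixed 18; total 48.
{Largo, Vance}: service 43 + fixed 5 = 48
{Ryde, Galt, Largo, Vance, Farrow}: service 27 + fixed 24 = 51
No other subset beats 46.

Open Ryde, Largo and Vance; minimum total cost 46.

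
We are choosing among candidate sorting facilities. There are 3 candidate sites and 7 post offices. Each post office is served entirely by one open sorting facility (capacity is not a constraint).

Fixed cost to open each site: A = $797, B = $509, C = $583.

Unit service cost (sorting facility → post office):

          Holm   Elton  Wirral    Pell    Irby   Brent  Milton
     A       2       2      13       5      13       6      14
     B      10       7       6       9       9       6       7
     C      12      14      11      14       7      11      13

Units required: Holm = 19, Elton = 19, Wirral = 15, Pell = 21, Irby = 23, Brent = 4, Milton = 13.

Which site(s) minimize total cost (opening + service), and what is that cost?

For any fixed open set, each post office goes to its cheapest open site; total = fixed + service.
{B}: Holm→B 10·19=190, Elton→B 7·19=133, Wirral→B 6·15=90, Pell→B 9·21=189, Irby→B 9·23=207, Brent→B 6·4=24, Milton→B 7·13=91. Service 924; fixed 509; total 1433.
{A}: service 881 + fixed 797 = 1678
{A, B}: Holm→A 2·19=38, Elton→A 2·19=38, Wirral→B 6·15=90, Pell→A 5·21=105, Irby→B 9·23=207, Brent→A 6·4=24, Milton→B 7·13=91. Service 593; fixed 1306; total 1899.
{A, B, C}: service 547 + fixed 1889 = 2436
No other subset beats 1433.

Open B only; minimum total cost 1433.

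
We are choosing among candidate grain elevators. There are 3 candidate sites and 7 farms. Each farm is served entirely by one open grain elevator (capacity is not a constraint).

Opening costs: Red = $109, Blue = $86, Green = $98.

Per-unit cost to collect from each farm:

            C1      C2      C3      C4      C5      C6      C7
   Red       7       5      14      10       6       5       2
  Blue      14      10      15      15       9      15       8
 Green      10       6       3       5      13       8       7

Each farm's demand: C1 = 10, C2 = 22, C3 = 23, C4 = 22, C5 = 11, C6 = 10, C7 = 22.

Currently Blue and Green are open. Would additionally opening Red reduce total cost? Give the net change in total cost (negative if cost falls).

Yes — net change −116 (cost falls by 116).

Current service cost with {Blue, Green}: 744.
Adding Red: each farm re-picks its cheapest; new service cost 519, saving 225.
Extra fixed cost: 109. Net change = 109 − 225 = -116.
(Totals: 928 → 812.)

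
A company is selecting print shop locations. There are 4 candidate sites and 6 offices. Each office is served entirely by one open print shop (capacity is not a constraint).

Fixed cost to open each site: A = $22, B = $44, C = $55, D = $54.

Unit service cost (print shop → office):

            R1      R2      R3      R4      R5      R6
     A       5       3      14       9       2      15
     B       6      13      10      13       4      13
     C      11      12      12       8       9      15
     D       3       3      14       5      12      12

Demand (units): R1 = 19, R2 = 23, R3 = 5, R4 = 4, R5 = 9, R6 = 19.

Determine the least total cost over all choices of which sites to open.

Minimum total cost: 538

For any fixed open set, each office goes to its cheapest open site; total = fixed + service.
{A, D}: R1→D 3·19=57, R2→A 3·23=69, R3→A 14·5=70, R4→D 5·4=20, R5→A 2·9=18, R6→D 12·19=228. Service 462; fixed 76; total 538.
{B, D}: service 460 + fixed 98 = 558
{A, B, D}: service 442 + fixed 120 = 562
{A, B, C, D}: service 442 + fixed 175 = 617
No other subset beats 538.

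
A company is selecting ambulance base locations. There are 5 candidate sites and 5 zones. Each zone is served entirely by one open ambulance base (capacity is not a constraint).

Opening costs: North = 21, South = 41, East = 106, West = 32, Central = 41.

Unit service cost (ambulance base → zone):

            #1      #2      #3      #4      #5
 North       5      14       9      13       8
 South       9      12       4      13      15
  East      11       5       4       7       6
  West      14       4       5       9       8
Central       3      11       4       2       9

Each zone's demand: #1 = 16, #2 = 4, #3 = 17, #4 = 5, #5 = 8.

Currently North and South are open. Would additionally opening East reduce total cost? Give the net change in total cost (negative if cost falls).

Current service cost with {North, South}: 325.
Adding East: each zone re-picks its cheapest; new service cost 251, saving 74.
Extra fixed cost: 106. Net change = 106 − 74 = 32.
(Totals: 387 → 419.)

No — net change +32 (cost rises by 32).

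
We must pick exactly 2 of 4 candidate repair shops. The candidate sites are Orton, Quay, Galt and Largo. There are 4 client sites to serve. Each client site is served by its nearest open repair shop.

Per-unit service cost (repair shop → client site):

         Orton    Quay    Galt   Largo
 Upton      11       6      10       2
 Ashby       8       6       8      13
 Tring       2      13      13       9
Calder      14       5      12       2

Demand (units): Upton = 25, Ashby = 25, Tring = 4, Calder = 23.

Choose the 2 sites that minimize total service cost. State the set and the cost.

With exactly 2 open, each client site uses its cheapest among the chosen.
{Quay, Largo}: Upton→Largo 2·25=50, Ashby→Quay 6·25=150, Tring→Largo 9·4=36, Calder→Largo 2·23=46. Service cost 282.
{Orton, Largo}: service cost 304
{Galt, Largo}: service cost 332
Among all 6 size-2 choices, {Quay, Largo} is lowest.

Choose Quay and Largo; total service cost 282.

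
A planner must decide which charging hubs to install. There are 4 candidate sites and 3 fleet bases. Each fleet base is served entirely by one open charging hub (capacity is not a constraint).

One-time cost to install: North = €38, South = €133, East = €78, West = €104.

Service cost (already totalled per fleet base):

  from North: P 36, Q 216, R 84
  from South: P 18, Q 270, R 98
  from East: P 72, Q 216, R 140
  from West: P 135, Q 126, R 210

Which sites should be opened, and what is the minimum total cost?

Open North only; minimum total cost 374.

For any fixed open set, each fleet base goes to its cheapest open site; total = fixed + service.
{North}: P→North 36, Q→North 216, R→North 84. Service 336; fixed 38; total 374.
{North, West}: service 246 + fixed 142 = 388
{North, East}: service 336 + fixed 116 = 452
{North, South, East, West}: service 228 + fixed 353 = 581
No other subset beats 374.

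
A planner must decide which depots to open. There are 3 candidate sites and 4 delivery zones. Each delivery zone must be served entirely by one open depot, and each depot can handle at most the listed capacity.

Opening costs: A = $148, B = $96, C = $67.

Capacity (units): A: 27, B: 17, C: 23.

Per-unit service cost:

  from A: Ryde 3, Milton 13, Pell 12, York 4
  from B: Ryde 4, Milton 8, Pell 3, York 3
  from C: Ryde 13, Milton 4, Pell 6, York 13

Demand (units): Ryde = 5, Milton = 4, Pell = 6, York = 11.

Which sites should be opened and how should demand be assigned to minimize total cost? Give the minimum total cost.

Minimum total cost: 268

Open {B, C}: Ryde→B 4·5=20, Milton→C 4·4=16, Pell→C 6·6=36, York→B 3·11=33.
Loads: B carries 16/17, C carries 10/23. Service 105; fixed 163; total 268.
Next best feasible plan costs 295.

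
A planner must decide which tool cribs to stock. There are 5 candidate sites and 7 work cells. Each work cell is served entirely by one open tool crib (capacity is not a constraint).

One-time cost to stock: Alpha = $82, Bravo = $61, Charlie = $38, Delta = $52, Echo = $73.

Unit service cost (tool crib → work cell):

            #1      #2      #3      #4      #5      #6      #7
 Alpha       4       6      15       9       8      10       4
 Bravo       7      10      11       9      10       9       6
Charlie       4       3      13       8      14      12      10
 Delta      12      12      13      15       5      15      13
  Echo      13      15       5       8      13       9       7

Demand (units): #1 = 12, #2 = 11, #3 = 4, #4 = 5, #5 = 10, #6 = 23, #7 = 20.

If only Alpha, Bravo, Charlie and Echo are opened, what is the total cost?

Total cost: 762

Each work cell is assigned to its cheapest site among the open ones.
{Alpha, Bravo, Charlie, Echo}: #1→Alpha 4·12=48, #2→Charlie 3·11=33, #3→Echo 5·4=20, #4→Charlie 8·5=40, #5→Alpha 8·10=80, #6→Bravo 9·23=207, #7→Alpha 4·20=80. Service 508; fixed 254; total 762.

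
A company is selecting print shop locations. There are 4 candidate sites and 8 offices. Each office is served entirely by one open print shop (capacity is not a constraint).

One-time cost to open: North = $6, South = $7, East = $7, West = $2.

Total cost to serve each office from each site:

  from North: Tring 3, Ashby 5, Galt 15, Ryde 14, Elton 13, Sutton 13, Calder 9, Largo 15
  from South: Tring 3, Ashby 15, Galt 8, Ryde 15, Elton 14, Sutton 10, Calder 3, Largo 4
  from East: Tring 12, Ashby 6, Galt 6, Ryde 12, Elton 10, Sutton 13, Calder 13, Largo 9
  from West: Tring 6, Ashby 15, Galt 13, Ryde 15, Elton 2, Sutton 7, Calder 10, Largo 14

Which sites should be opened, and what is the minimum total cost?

For any fixed open set, each office goes to its cheapest open site; total = fixed + service.
{South, East, West}: Tring→South 3, Ashby→East 6, Galt→East 6, Ryde→East 12, Elton→West 2, Sutton→West 7, Calder→South 3, Largo→South 4. Service 43; fixed 16; total 59.
{North, South, West}: service 46 + fixed 15 = 61
{North, South, East, West}: service 42 + fixed 22 = 64
{West}: service 82 + fixed 2 = 84
(All 15 nonempty subsets were checked; South, East and West is lowest.)

Open South, East and West; minimum total cost 59.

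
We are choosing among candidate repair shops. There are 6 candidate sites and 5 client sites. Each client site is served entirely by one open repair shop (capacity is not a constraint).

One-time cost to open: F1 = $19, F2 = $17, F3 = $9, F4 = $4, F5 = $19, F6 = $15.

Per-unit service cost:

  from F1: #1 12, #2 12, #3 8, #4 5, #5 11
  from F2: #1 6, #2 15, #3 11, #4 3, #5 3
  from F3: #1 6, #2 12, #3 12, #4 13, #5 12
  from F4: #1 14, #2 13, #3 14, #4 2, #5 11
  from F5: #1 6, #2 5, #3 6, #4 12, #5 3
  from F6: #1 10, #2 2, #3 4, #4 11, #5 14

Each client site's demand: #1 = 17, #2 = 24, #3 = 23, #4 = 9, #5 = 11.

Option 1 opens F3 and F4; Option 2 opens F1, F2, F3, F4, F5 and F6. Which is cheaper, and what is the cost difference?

Option 1: {F3, F4}: #1→F3 6·17=102, #2→F3 12·24=288, #3→F3 12·23=276, #4→F4 2·9=18, #5→F4 11·11=121. Service 805; fixed 13; total 818.
Option 2: {F1, F2, F3, F4, F5, F6}: #1→F2 6·17=102, #2→F6 2·24=48, #3→F6 4·23=92, #4→F4 2·9=18, #5→F2 3·11=33. Service 293; fixed 83; total 376.
Difference: |818 − 376| = 442.

Option 2 is cheaper by 442.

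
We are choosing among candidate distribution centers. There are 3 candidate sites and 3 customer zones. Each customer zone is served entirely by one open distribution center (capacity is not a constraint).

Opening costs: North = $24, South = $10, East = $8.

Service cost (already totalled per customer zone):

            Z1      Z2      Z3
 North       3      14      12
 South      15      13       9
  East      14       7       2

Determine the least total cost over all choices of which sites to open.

For any fixed open set, each customer zone goes to its cheapest open site; total = fixed + service.
{East}: Z1→East 14, Z2→East 7, Z3→East 2. Service 23; fixed 8; total 31.
{South, East}: Z1→East 14, Z2→East 7, Z3→East 2. Service 23; fixed 18; total 41.
{North, East}: service 12 + fixed 32 = 44
{North, South, East}: service 12 + fixed 42 = 54
No other subset beats 31.

Minimum total cost: 31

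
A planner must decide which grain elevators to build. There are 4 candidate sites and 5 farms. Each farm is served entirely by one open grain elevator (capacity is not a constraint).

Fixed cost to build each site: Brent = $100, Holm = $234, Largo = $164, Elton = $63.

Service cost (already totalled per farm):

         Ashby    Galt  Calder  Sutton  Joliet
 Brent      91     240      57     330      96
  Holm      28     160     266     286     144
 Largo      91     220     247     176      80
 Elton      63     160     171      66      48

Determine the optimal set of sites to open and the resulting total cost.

Open Brent and Elton; minimum total cost 557.

For any fixed open set, each farm goes to its cheapest open site; total = fixed + service.
{Brent, Elton}: Ashby→Elton 63, Galt→Elton 160, Calder→Brent 57, Sutton→Elton 66, Joliet→Elton 48. Service 394; fixed 163; total 557.
{Elton}: Ashby→Elton 63, Galt→Elton 160, Calder→Elton 171, Sutton→Elton 66, Joliet→Elton 48. Service 508; fixed 63; total 571.
{Brent, Largo, Elton}: Ashby→Elton 63, Galt→Elton 160, Calder→Brent 57, Sutton→Elton 66, Joliet→Elton 48. Service 394; fixed 327; total 721.
{Brent, Holm, Largo, Elton}: service 359 + fixed 561 = 920
(All 15 nonempty subsets were checked; Brent and Elton is lowest.)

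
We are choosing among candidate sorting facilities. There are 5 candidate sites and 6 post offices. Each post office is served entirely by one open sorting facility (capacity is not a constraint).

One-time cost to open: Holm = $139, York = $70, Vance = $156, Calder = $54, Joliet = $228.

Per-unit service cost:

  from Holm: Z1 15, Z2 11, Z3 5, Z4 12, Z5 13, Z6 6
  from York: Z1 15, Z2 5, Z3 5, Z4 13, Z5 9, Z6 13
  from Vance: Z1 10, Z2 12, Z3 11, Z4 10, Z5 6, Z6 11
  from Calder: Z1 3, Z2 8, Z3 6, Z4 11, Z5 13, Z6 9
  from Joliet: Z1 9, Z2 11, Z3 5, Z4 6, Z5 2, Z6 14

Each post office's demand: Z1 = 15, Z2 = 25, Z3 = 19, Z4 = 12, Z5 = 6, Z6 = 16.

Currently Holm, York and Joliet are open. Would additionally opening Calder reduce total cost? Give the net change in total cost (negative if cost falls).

Yes — net change −36 (cost falls by 36).

Current service cost with {Holm, York, Joliet}: 535.
Adding Calder: each post office re-picks its cheapest; new service cost 445, saving 90.
Extra fixed cost: 54. Net change = 54 − 90 = -36.
(Totals: 972 → 936.)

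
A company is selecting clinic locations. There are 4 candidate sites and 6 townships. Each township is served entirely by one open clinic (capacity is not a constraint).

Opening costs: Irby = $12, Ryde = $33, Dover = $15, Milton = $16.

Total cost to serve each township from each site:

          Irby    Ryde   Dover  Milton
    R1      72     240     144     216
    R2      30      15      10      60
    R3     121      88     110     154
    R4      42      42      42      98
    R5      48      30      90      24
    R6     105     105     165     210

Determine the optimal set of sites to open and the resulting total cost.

Open Irby and Ryde; minimum total cost 397.

For any fixed open set, each township goes to its cheapest open site; total = fixed + service.
{Irby, Ryde}: R1→Irby 72, R2→Ryde 15, R3→Ryde 88, R4→Irby 42, R5→Ryde 30, R6→Irby 105. Service 352; fixed 45; total 397.
{Irby, Dover, Milton}: service 363 + fixed 43 = 406
{Irby, Ryde, Dover}: service 347 + fixed 60 = 407
{Irby, Ryde, Dover, Milton}: R1→Irby 72, R2→Dover 10, R3→Ryde 88, R4→Irby 42, R5→Milton 24, R6→Irby 105. Service 341; fixed 76; total 417.
No other subset beats 397.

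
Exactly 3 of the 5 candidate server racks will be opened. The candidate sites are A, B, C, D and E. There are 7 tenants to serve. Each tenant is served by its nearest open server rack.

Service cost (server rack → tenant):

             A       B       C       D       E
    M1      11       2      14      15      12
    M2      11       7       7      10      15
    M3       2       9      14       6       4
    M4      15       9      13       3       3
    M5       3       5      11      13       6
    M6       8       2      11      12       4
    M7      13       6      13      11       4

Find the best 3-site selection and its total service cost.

Choose A, B and E; total service cost 23.

With exactly 3 open, each tenant uses its cheapest among the chosen.
{A, B, E}: M1→B 2, M2→B 7, M3→A 2, M4→E 3, M5→A 3, M6→B 2, M7→E 4. Service cost 23.
{A, B, D}: service cost 25
{B, C, E}: service cost 27
Among all 10 size-3 choices, {A, B, E} is lowest.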